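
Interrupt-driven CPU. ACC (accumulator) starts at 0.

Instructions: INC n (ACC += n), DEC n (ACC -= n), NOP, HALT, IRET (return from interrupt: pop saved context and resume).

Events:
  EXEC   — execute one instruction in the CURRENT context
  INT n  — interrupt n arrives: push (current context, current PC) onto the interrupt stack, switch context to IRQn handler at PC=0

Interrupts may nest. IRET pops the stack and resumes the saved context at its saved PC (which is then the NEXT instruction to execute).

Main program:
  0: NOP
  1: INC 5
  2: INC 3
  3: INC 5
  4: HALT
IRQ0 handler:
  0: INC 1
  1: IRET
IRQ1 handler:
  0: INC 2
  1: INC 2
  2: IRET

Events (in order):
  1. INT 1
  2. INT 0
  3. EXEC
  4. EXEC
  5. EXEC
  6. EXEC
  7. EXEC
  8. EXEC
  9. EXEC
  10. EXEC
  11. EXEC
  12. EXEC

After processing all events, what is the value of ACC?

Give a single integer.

Answer: 18

Derivation:
Event 1 (INT 1): INT 1 arrives: push (MAIN, PC=0), enter IRQ1 at PC=0 (depth now 1)
Event 2 (INT 0): INT 0 arrives: push (IRQ1, PC=0), enter IRQ0 at PC=0 (depth now 2)
Event 3 (EXEC): [IRQ0] PC=0: INC 1 -> ACC=1
Event 4 (EXEC): [IRQ0] PC=1: IRET -> resume IRQ1 at PC=0 (depth now 1)
Event 5 (EXEC): [IRQ1] PC=0: INC 2 -> ACC=3
Event 6 (EXEC): [IRQ1] PC=1: INC 2 -> ACC=5
Event 7 (EXEC): [IRQ1] PC=2: IRET -> resume MAIN at PC=0 (depth now 0)
Event 8 (EXEC): [MAIN] PC=0: NOP
Event 9 (EXEC): [MAIN] PC=1: INC 5 -> ACC=10
Event 10 (EXEC): [MAIN] PC=2: INC 3 -> ACC=13
Event 11 (EXEC): [MAIN] PC=3: INC 5 -> ACC=18
Event 12 (EXEC): [MAIN] PC=4: HALT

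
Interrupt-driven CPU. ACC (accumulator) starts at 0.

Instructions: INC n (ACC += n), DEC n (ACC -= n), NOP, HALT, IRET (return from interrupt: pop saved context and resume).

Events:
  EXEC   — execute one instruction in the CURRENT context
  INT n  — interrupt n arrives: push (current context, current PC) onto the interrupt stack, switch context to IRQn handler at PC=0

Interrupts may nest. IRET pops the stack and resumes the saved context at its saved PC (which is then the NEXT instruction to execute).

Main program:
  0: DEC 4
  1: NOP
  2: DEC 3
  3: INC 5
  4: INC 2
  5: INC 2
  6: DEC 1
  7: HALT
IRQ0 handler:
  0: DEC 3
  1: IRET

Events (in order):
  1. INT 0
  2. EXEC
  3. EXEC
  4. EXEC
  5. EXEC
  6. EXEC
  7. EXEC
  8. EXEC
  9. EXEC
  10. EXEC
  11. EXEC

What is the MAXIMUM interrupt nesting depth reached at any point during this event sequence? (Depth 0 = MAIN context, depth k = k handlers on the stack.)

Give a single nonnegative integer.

Answer: 1

Derivation:
Event 1 (INT 0): INT 0 arrives: push (MAIN, PC=0), enter IRQ0 at PC=0 (depth now 1) [depth=1]
Event 2 (EXEC): [IRQ0] PC=0: DEC 3 -> ACC=-3 [depth=1]
Event 3 (EXEC): [IRQ0] PC=1: IRET -> resume MAIN at PC=0 (depth now 0) [depth=0]
Event 4 (EXEC): [MAIN] PC=0: DEC 4 -> ACC=-7 [depth=0]
Event 5 (EXEC): [MAIN] PC=1: NOP [depth=0]
Event 6 (EXEC): [MAIN] PC=2: DEC 3 -> ACC=-10 [depth=0]
Event 7 (EXEC): [MAIN] PC=3: INC 5 -> ACC=-5 [depth=0]
Event 8 (EXEC): [MAIN] PC=4: INC 2 -> ACC=-3 [depth=0]
Event 9 (EXEC): [MAIN] PC=5: INC 2 -> ACC=-1 [depth=0]
Event 10 (EXEC): [MAIN] PC=6: DEC 1 -> ACC=-2 [depth=0]
Event 11 (EXEC): [MAIN] PC=7: HALT [depth=0]
Max depth observed: 1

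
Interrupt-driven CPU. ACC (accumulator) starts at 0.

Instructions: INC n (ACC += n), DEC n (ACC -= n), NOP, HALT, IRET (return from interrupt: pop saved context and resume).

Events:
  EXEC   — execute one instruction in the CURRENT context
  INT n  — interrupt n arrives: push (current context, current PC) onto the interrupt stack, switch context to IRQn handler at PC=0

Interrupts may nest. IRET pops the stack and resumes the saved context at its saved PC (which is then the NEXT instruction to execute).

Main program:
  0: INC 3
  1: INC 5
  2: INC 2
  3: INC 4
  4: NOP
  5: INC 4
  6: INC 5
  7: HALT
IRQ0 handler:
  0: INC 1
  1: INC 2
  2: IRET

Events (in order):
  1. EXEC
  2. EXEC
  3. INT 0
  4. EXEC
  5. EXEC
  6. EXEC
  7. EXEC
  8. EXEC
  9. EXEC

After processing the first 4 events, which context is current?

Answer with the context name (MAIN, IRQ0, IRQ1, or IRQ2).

Event 1 (EXEC): [MAIN] PC=0: INC 3 -> ACC=3
Event 2 (EXEC): [MAIN] PC=1: INC 5 -> ACC=8
Event 3 (INT 0): INT 0 arrives: push (MAIN, PC=2), enter IRQ0 at PC=0 (depth now 1)
Event 4 (EXEC): [IRQ0] PC=0: INC 1 -> ACC=9

Answer: IRQ0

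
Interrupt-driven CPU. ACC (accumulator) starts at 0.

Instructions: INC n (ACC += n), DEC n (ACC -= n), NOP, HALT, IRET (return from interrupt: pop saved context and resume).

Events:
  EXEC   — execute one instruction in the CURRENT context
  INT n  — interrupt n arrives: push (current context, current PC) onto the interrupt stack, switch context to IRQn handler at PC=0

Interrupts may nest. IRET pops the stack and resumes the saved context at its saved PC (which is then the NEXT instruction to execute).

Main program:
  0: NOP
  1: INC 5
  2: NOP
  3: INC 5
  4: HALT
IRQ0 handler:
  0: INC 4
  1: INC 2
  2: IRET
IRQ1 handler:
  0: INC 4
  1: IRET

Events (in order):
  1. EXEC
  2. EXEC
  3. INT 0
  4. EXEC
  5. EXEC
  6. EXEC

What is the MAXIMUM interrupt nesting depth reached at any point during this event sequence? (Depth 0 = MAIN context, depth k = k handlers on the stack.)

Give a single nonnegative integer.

Event 1 (EXEC): [MAIN] PC=0: NOP [depth=0]
Event 2 (EXEC): [MAIN] PC=1: INC 5 -> ACC=5 [depth=0]
Event 3 (INT 0): INT 0 arrives: push (MAIN, PC=2), enter IRQ0 at PC=0 (depth now 1) [depth=1]
Event 4 (EXEC): [IRQ0] PC=0: INC 4 -> ACC=9 [depth=1]
Event 5 (EXEC): [IRQ0] PC=1: INC 2 -> ACC=11 [depth=1]
Event 6 (EXEC): [IRQ0] PC=2: IRET -> resume MAIN at PC=2 (depth now 0) [depth=0]
Max depth observed: 1

Answer: 1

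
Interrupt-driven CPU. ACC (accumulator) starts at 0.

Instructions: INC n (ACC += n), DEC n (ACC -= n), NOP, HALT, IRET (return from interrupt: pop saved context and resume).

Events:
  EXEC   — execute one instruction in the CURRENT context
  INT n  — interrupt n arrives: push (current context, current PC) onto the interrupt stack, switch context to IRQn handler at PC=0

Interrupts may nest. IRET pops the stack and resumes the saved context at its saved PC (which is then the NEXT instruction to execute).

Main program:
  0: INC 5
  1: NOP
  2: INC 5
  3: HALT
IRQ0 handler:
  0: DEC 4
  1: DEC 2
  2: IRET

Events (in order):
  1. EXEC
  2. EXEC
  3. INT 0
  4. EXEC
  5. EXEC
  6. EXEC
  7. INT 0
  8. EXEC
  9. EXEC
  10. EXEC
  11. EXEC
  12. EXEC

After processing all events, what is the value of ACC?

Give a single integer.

Answer: -2

Derivation:
Event 1 (EXEC): [MAIN] PC=0: INC 5 -> ACC=5
Event 2 (EXEC): [MAIN] PC=1: NOP
Event 3 (INT 0): INT 0 arrives: push (MAIN, PC=2), enter IRQ0 at PC=0 (depth now 1)
Event 4 (EXEC): [IRQ0] PC=0: DEC 4 -> ACC=1
Event 5 (EXEC): [IRQ0] PC=1: DEC 2 -> ACC=-1
Event 6 (EXEC): [IRQ0] PC=2: IRET -> resume MAIN at PC=2 (depth now 0)
Event 7 (INT 0): INT 0 arrives: push (MAIN, PC=2), enter IRQ0 at PC=0 (depth now 1)
Event 8 (EXEC): [IRQ0] PC=0: DEC 4 -> ACC=-5
Event 9 (EXEC): [IRQ0] PC=1: DEC 2 -> ACC=-7
Event 10 (EXEC): [IRQ0] PC=2: IRET -> resume MAIN at PC=2 (depth now 0)
Event 11 (EXEC): [MAIN] PC=2: INC 5 -> ACC=-2
Event 12 (EXEC): [MAIN] PC=3: HALT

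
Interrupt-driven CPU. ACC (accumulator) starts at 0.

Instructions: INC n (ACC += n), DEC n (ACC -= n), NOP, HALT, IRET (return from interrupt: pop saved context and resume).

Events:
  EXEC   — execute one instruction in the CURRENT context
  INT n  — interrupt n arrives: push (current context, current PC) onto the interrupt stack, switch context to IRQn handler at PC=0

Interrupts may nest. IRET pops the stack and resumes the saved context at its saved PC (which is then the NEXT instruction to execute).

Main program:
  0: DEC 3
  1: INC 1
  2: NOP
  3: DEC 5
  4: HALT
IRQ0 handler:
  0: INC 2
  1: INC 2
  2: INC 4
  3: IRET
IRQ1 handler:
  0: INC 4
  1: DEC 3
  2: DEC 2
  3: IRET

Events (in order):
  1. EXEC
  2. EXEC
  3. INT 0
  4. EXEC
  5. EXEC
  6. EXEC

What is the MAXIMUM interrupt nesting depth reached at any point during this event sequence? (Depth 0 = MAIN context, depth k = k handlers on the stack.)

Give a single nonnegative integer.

Answer: 1

Derivation:
Event 1 (EXEC): [MAIN] PC=0: DEC 3 -> ACC=-3 [depth=0]
Event 2 (EXEC): [MAIN] PC=1: INC 1 -> ACC=-2 [depth=0]
Event 3 (INT 0): INT 0 arrives: push (MAIN, PC=2), enter IRQ0 at PC=0 (depth now 1) [depth=1]
Event 4 (EXEC): [IRQ0] PC=0: INC 2 -> ACC=0 [depth=1]
Event 5 (EXEC): [IRQ0] PC=1: INC 2 -> ACC=2 [depth=1]
Event 6 (EXEC): [IRQ0] PC=2: INC 4 -> ACC=6 [depth=1]
Max depth observed: 1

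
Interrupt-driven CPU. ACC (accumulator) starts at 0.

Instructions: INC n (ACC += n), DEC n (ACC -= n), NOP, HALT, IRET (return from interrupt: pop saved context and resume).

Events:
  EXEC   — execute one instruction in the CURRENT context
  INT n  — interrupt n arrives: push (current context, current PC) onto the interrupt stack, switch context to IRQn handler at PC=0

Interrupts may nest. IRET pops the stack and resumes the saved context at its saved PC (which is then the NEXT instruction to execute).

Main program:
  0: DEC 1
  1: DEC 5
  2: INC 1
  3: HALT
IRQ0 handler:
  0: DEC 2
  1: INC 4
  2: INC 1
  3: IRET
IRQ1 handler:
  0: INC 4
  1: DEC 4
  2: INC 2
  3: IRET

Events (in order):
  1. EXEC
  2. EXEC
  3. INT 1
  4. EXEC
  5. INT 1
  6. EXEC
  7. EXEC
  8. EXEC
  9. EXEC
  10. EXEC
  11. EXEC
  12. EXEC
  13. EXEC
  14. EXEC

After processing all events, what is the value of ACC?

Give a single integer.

Answer: -1

Derivation:
Event 1 (EXEC): [MAIN] PC=0: DEC 1 -> ACC=-1
Event 2 (EXEC): [MAIN] PC=1: DEC 5 -> ACC=-6
Event 3 (INT 1): INT 1 arrives: push (MAIN, PC=2), enter IRQ1 at PC=0 (depth now 1)
Event 4 (EXEC): [IRQ1] PC=0: INC 4 -> ACC=-2
Event 5 (INT 1): INT 1 arrives: push (IRQ1, PC=1), enter IRQ1 at PC=0 (depth now 2)
Event 6 (EXEC): [IRQ1] PC=0: INC 4 -> ACC=2
Event 7 (EXEC): [IRQ1] PC=1: DEC 4 -> ACC=-2
Event 8 (EXEC): [IRQ1] PC=2: INC 2 -> ACC=0
Event 9 (EXEC): [IRQ1] PC=3: IRET -> resume IRQ1 at PC=1 (depth now 1)
Event 10 (EXEC): [IRQ1] PC=1: DEC 4 -> ACC=-4
Event 11 (EXEC): [IRQ1] PC=2: INC 2 -> ACC=-2
Event 12 (EXEC): [IRQ1] PC=3: IRET -> resume MAIN at PC=2 (depth now 0)
Event 13 (EXEC): [MAIN] PC=2: INC 1 -> ACC=-1
Event 14 (EXEC): [MAIN] PC=3: HALT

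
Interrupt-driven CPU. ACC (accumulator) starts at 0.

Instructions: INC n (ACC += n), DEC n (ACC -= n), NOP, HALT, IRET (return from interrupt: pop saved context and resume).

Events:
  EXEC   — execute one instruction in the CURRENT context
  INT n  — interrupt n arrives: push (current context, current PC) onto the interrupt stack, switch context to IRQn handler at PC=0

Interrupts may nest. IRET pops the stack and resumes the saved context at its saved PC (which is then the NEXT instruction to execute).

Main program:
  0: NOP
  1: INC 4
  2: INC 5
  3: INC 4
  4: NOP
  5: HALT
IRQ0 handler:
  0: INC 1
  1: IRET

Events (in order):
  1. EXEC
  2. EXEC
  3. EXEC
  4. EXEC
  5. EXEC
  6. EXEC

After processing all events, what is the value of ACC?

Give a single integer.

Event 1 (EXEC): [MAIN] PC=0: NOP
Event 2 (EXEC): [MAIN] PC=1: INC 4 -> ACC=4
Event 3 (EXEC): [MAIN] PC=2: INC 5 -> ACC=9
Event 4 (EXEC): [MAIN] PC=3: INC 4 -> ACC=13
Event 5 (EXEC): [MAIN] PC=4: NOP
Event 6 (EXEC): [MAIN] PC=5: HALT

Answer: 13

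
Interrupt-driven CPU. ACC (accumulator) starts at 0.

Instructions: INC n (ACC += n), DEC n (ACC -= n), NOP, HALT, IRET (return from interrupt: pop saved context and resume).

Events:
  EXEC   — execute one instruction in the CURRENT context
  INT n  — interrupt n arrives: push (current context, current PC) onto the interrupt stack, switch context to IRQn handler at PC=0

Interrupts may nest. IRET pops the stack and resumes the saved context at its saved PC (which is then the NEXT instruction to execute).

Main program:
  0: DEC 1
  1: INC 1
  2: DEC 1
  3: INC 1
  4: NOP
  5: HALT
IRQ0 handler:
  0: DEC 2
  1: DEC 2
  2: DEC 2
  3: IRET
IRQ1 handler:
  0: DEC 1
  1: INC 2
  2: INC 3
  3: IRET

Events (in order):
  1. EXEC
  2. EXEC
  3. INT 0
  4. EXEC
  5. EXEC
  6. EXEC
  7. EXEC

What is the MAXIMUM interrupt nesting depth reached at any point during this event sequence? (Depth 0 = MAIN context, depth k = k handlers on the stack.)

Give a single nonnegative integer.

Answer: 1

Derivation:
Event 1 (EXEC): [MAIN] PC=0: DEC 1 -> ACC=-1 [depth=0]
Event 2 (EXEC): [MAIN] PC=1: INC 1 -> ACC=0 [depth=0]
Event 3 (INT 0): INT 0 arrives: push (MAIN, PC=2), enter IRQ0 at PC=0 (depth now 1) [depth=1]
Event 4 (EXEC): [IRQ0] PC=0: DEC 2 -> ACC=-2 [depth=1]
Event 5 (EXEC): [IRQ0] PC=1: DEC 2 -> ACC=-4 [depth=1]
Event 6 (EXEC): [IRQ0] PC=2: DEC 2 -> ACC=-6 [depth=1]
Event 7 (EXEC): [IRQ0] PC=3: IRET -> resume MAIN at PC=2 (depth now 0) [depth=0]
Max depth observed: 1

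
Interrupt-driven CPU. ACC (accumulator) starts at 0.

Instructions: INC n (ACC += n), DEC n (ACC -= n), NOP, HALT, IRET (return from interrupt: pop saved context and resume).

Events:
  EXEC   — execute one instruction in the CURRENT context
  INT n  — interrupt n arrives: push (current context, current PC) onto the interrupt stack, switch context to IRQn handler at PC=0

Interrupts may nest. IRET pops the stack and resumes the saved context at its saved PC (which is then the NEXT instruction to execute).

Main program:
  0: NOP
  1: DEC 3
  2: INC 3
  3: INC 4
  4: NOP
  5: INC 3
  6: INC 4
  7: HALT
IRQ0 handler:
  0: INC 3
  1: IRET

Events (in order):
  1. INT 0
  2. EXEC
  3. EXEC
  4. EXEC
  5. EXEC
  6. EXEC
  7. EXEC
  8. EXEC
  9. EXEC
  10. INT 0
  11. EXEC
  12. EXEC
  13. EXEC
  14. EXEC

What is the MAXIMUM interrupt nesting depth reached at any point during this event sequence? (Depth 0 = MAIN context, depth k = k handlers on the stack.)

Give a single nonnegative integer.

Event 1 (INT 0): INT 0 arrives: push (MAIN, PC=0), enter IRQ0 at PC=0 (depth now 1) [depth=1]
Event 2 (EXEC): [IRQ0] PC=0: INC 3 -> ACC=3 [depth=1]
Event 3 (EXEC): [IRQ0] PC=1: IRET -> resume MAIN at PC=0 (depth now 0) [depth=0]
Event 4 (EXEC): [MAIN] PC=0: NOP [depth=0]
Event 5 (EXEC): [MAIN] PC=1: DEC 3 -> ACC=0 [depth=0]
Event 6 (EXEC): [MAIN] PC=2: INC 3 -> ACC=3 [depth=0]
Event 7 (EXEC): [MAIN] PC=3: INC 4 -> ACC=7 [depth=0]
Event 8 (EXEC): [MAIN] PC=4: NOP [depth=0]
Event 9 (EXEC): [MAIN] PC=5: INC 3 -> ACC=10 [depth=0]
Event 10 (INT 0): INT 0 arrives: push (MAIN, PC=6), enter IRQ0 at PC=0 (depth now 1) [depth=1]
Event 11 (EXEC): [IRQ0] PC=0: INC 3 -> ACC=13 [depth=1]
Event 12 (EXEC): [IRQ0] PC=1: IRET -> resume MAIN at PC=6 (depth now 0) [depth=0]
Event 13 (EXEC): [MAIN] PC=6: INC 4 -> ACC=17 [depth=0]
Event 14 (EXEC): [MAIN] PC=7: HALT [depth=0]
Max depth observed: 1

Answer: 1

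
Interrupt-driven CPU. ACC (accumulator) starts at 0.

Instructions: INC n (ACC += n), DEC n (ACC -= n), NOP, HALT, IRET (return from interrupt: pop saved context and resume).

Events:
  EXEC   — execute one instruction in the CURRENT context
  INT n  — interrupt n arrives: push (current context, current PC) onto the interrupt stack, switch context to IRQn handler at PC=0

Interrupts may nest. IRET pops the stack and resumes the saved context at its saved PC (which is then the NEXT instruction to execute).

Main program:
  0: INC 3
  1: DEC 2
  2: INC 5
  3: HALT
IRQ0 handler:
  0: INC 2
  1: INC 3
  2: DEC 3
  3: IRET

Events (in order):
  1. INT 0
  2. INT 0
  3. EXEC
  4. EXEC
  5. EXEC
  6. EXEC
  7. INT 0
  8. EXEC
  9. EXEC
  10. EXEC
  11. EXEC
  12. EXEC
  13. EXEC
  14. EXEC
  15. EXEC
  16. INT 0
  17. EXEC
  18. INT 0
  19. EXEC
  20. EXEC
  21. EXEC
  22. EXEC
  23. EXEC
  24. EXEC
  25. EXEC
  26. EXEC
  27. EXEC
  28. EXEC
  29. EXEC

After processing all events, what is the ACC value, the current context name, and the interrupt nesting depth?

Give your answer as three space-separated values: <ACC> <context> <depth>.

Answer: 16 MAIN 0

Derivation:
Event 1 (INT 0): INT 0 arrives: push (MAIN, PC=0), enter IRQ0 at PC=0 (depth now 1)
Event 2 (INT 0): INT 0 arrives: push (IRQ0, PC=0), enter IRQ0 at PC=0 (depth now 2)
Event 3 (EXEC): [IRQ0] PC=0: INC 2 -> ACC=2
Event 4 (EXEC): [IRQ0] PC=1: INC 3 -> ACC=5
Event 5 (EXEC): [IRQ0] PC=2: DEC 3 -> ACC=2
Event 6 (EXEC): [IRQ0] PC=3: IRET -> resume IRQ0 at PC=0 (depth now 1)
Event 7 (INT 0): INT 0 arrives: push (IRQ0, PC=0), enter IRQ0 at PC=0 (depth now 2)
Event 8 (EXEC): [IRQ0] PC=0: INC 2 -> ACC=4
Event 9 (EXEC): [IRQ0] PC=1: INC 3 -> ACC=7
Event 10 (EXEC): [IRQ0] PC=2: DEC 3 -> ACC=4
Event 11 (EXEC): [IRQ0] PC=3: IRET -> resume IRQ0 at PC=0 (depth now 1)
Event 12 (EXEC): [IRQ0] PC=0: INC 2 -> ACC=6
Event 13 (EXEC): [IRQ0] PC=1: INC 3 -> ACC=9
Event 14 (EXEC): [IRQ0] PC=2: DEC 3 -> ACC=6
Event 15 (EXEC): [IRQ0] PC=3: IRET -> resume MAIN at PC=0 (depth now 0)
Event 16 (INT 0): INT 0 arrives: push (MAIN, PC=0), enter IRQ0 at PC=0 (depth now 1)
Event 17 (EXEC): [IRQ0] PC=0: INC 2 -> ACC=8
Event 18 (INT 0): INT 0 arrives: push (IRQ0, PC=1), enter IRQ0 at PC=0 (depth now 2)
Event 19 (EXEC): [IRQ0] PC=0: INC 2 -> ACC=10
Event 20 (EXEC): [IRQ0] PC=1: INC 3 -> ACC=13
Event 21 (EXEC): [IRQ0] PC=2: DEC 3 -> ACC=10
Event 22 (EXEC): [IRQ0] PC=3: IRET -> resume IRQ0 at PC=1 (depth now 1)
Event 23 (EXEC): [IRQ0] PC=1: INC 3 -> ACC=13
Event 24 (EXEC): [IRQ0] PC=2: DEC 3 -> ACC=10
Event 25 (EXEC): [IRQ0] PC=3: IRET -> resume MAIN at PC=0 (depth now 0)
Event 26 (EXEC): [MAIN] PC=0: INC 3 -> ACC=13
Event 27 (EXEC): [MAIN] PC=1: DEC 2 -> ACC=11
Event 28 (EXEC): [MAIN] PC=2: INC 5 -> ACC=16
Event 29 (EXEC): [MAIN] PC=3: HALT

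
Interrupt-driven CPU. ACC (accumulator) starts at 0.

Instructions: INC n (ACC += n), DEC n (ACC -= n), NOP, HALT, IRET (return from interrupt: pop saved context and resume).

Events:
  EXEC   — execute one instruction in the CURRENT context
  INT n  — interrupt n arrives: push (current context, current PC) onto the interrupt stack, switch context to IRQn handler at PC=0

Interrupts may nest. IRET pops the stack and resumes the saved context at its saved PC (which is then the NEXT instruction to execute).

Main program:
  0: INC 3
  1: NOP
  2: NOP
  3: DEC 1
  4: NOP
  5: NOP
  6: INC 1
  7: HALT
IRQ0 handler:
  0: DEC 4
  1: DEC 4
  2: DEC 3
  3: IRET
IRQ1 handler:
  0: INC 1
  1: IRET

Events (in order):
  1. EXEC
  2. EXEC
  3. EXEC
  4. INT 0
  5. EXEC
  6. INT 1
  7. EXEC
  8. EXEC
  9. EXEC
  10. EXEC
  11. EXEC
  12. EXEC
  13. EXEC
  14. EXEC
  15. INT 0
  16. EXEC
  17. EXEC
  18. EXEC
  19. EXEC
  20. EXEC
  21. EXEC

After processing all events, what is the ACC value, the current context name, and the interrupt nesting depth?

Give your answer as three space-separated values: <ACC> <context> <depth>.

Event 1 (EXEC): [MAIN] PC=0: INC 3 -> ACC=3
Event 2 (EXEC): [MAIN] PC=1: NOP
Event 3 (EXEC): [MAIN] PC=2: NOP
Event 4 (INT 0): INT 0 arrives: push (MAIN, PC=3), enter IRQ0 at PC=0 (depth now 1)
Event 5 (EXEC): [IRQ0] PC=0: DEC 4 -> ACC=-1
Event 6 (INT 1): INT 1 arrives: push (IRQ0, PC=1), enter IRQ1 at PC=0 (depth now 2)
Event 7 (EXEC): [IRQ1] PC=0: INC 1 -> ACC=0
Event 8 (EXEC): [IRQ1] PC=1: IRET -> resume IRQ0 at PC=1 (depth now 1)
Event 9 (EXEC): [IRQ0] PC=1: DEC 4 -> ACC=-4
Event 10 (EXEC): [IRQ0] PC=2: DEC 3 -> ACC=-7
Event 11 (EXEC): [IRQ0] PC=3: IRET -> resume MAIN at PC=3 (depth now 0)
Event 12 (EXEC): [MAIN] PC=3: DEC 1 -> ACC=-8
Event 13 (EXEC): [MAIN] PC=4: NOP
Event 14 (EXEC): [MAIN] PC=5: NOP
Event 15 (INT 0): INT 0 arrives: push (MAIN, PC=6), enter IRQ0 at PC=0 (depth now 1)
Event 16 (EXEC): [IRQ0] PC=0: DEC 4 -> ACC=-12
Event 17 (EXEC): [IRQ0] PC=1: DEC 4 -> ACC=-16
Event 18 (EXEC): [IRQ0] PC=2: DEC 3 -> ACC=-19
Event 19 (EXEC): [IRQ0] PC=3: IRET -> resume MAIN at PC=6 (depth now 0)
Event 20 (EXEC): [MAIN] PC=6: INC 1 -> ACC=-18
Event 21 (EXEC): [MAIN] PC=7: HALT

Answer: -18 MAIN 0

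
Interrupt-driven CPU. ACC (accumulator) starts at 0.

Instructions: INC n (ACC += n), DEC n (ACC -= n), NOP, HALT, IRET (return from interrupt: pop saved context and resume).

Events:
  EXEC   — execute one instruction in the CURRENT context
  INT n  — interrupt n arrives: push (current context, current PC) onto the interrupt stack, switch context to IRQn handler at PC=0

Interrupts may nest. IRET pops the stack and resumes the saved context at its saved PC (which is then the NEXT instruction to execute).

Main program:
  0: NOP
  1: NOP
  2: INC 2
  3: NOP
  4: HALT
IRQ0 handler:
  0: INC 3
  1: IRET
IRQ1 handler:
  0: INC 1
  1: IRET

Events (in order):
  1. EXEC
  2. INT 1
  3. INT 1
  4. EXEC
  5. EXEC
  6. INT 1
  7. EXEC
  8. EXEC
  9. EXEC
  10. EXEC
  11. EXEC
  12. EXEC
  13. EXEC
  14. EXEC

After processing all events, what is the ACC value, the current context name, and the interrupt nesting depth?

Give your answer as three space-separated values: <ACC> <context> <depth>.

Event 1 (EXEC): [MAIN] PC=0: NOP
Event 2 (INT 1): INT 1 arrives: push (MAIN, PC=1), enter IRQ1 at PC=0 (depth now 1)
Event 3 (INT 1): INT 1 arrives: push (IRQ1, PC=0), enter IRQ1 at PC=0 (depth now 2)
Event 4 (EXEC): [IRQ1] PC=0: INC 1 -> ACC=1
Event 5 (EXEC): [IRQ1] PC=1: IRET -> resume IRQ1 at PC=0 (depth now 1)
Event 6 (INT 1): INT 1 arrives: push (IRQ1, PC=0), enter IRQ1 at PC=0 (depth now 2)
Event 7 (EXEC): [IRQ1] PC=0: INC 1 -> ACC=2
Event 8 (EXEC): [IRQ1] PC=1: IRET -> resume IRQ1 at PC=0 (depth now 1)
Event 9 (EXEC): [IRQ1] PC=0: INC 1 -> ACC=3
Event 10 (EXEC): [IRQ1] PC=1: IRET -> resume MAIN at PC=1 (depth now 0)
Event 11 (EXEC): [MAIN] PC=1: NOP
Event 12 (EXEC): [MAIN] PC=2: INC 2 -> ACC=5
Event 13 (EXEC): [MAIN] PC=3: NOP
Event 14 (EXEC): [MAIN] PC=4: HALT

Answer: 5 MAIN 0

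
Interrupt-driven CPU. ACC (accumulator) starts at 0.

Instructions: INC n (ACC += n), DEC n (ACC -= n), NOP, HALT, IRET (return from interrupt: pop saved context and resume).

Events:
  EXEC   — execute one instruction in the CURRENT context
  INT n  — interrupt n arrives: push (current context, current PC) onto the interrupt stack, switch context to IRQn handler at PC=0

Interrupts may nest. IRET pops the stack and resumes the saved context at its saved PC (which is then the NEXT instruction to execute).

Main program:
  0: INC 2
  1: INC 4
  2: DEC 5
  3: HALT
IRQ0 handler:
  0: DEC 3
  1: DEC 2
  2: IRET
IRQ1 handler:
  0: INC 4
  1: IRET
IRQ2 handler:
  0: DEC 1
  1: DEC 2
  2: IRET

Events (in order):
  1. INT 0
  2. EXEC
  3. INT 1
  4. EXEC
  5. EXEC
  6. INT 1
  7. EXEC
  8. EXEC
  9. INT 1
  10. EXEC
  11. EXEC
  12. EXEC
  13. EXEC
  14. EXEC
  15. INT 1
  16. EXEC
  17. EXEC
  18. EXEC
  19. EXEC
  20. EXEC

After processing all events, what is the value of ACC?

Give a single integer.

Event 1 (INT 0): INT 0 arrives: push (MAIN, PC=0), enter IRQ0 at PC=0 (depth now 1)
Event 2 (EXEC): [IRQ0] PC=0: DEC 3 -> ACC=-3
Event 3 (INT 1): INT 1 arrives: push (IRQ0, PC=1), enter IRQ1 at PC=0 (depth now 2)
Event 4 (EXEC): [IRQ1] PC=0: INC 4 -> ACC=1
Event 5 (EXEC): [IRQ1] PC=1: IRET -> resume IRQ0 at PC=1 (depth now 1)
Event 6 (INT 1): INT 1 arrives: push (IRQ0, PC=1), enter IRQ1 at PC=0 (depth now 2)
Event 7 (EXEC): [IRQ1] PC=0: INC 4 -> ACC=5
Event 8 (EXEC): [IRQ1] PC=1: IRET -> resume IRQ0 at PC=1 (depth now 1)
Event 9 (INT 1): INT 1 arrives: push (IRQ0, PC=1), enter IRQ1 at PC=0 (depth now 2)
Event 10 (EXEC): [IRQ1] PC=0: INC 4 -> ACC=9
Event 11 (EXEC): [IRQ1] PC=1: IRET -> resume IRQ0 at PC=1 (depth now 1)
Event 12 (EXEC): [IRQ0] PC=1: DEC 2 -> ACC=7
Event 13 (EXEC): [IRQ0] PC=2: IRET -> resume MAIN at PC=0 (depth now 0)
Event 14 (EXEC): [MAIN] PC=0: INC 2 -> ACC=9
Event 15 (INT 1): INT 1 arrives: push (MAIN, PC=1), enter IRQ1 at PC=0 (depth now 1)
Event 16 (EXEC): [IRQ1] PC=0: INC 4 -> ACC=13
Event 17 (EXEC): [IRQ1] PC=1: IRET -> resume MAIN at PC=1 (depth now 0)
Event 18 (EXEC): [MAIN] PC=1: INC 4 -> ACC=17
Event 19 (EXEC): [MAIN] PC=2: DEC 5 -> ACC=12
Event 20 (EXEC): [MAIN] PC=3: HALT

Answer: 12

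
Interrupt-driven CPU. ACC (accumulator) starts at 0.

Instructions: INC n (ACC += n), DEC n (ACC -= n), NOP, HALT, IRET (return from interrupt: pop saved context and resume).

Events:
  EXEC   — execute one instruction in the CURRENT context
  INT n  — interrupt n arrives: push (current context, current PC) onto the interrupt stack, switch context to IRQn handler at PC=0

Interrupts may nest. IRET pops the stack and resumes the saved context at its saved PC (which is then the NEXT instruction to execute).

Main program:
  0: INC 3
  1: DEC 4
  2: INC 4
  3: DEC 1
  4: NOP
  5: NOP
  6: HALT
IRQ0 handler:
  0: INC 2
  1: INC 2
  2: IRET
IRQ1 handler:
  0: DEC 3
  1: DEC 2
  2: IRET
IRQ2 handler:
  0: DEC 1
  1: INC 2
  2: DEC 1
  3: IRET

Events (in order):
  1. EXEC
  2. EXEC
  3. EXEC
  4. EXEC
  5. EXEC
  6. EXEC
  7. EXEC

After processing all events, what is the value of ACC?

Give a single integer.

Event 1 (EXEC): [MAIN] PC=0: INC 3 -> ACC=3
Event 2 (EXEC): [MAIN] PC=1: DEC 4 -> ACC=-1
Event 3 (EXEC): [MAIN] PC=2: INC 4 -> ACC=3
Event 4 (EXEC): [MAIN] PC=3: DEC 1 -> ACC=2
Event 5 (EXEC): [MAIN] PC=4: NOP
Event 6 (EXEC): [MAIN] PC=5: NOP
Event 7 (EXEC): [MAIN] PC=6: HALT

Answer: 2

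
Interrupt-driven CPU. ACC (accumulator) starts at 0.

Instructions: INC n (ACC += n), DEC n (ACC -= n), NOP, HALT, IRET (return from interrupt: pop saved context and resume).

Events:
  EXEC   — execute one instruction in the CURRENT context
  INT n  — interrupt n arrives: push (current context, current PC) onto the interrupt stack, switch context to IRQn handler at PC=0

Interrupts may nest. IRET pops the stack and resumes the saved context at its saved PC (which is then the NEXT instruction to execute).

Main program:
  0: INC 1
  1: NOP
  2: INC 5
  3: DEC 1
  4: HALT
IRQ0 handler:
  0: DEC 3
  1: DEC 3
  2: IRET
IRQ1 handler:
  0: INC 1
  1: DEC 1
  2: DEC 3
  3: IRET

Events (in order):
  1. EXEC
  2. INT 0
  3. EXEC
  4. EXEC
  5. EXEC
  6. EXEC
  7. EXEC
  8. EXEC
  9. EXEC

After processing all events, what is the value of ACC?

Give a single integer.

Event 1 (EXEC): [MAIN] PC=0: INC 1 -> ACC=1
Event 2 (INT 0): INT 0 arrives: push (MAIN, PC=1), enter IRQ0 at PC=0 (depth now 1)
Event 3 (EXEC): [IRQ0] PC=0: DEC 3 -> ACC=-2
Event 4 (EXEC): [IRQ0] PC=1: DEC 3 -> ACC=-5
Event 5 (EXEC): [IRQ0] PC=2: IRET -> resume MAIN at PC=1 (depth now 0)
Event 6 (EXEC): [MAIN] PC=1: NOP
Event 7 (EXEC): [MAIN] PC=2: INC 5 -> ACC=0
Event 8 (EXEC): [MAIN] PC=3: DEC 1 -> ACC=-1
Event 9 (EXEC): [MAIN] PC=4: HALT

Answer: -1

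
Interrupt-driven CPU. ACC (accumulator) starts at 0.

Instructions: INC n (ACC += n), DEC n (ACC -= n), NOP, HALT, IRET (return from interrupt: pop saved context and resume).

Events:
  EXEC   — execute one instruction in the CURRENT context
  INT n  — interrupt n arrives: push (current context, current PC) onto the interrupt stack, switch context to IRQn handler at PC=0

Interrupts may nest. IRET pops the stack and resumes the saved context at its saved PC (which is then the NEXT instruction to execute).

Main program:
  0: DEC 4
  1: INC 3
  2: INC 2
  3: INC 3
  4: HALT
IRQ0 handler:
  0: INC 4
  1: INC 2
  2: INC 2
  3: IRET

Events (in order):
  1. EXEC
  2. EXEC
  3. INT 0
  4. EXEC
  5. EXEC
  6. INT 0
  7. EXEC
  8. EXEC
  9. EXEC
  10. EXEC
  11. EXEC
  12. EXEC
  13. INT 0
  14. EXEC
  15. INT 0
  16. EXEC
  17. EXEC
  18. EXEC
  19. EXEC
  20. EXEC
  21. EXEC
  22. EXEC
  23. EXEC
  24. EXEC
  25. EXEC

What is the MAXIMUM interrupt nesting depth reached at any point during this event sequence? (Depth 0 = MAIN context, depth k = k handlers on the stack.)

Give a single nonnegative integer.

Answer: 2

Derivation:
Event 1 (EXEC): [MAIN] PC=0: DEC 4 -> ACC=-4 [depth=0]
Event 2 (EXEC): [MAIN] PC=1: INC 3 -> ACC=-1 [depth=0]
Event 3 (INT 0): INT 0 arrives: push (MAIN, PC=2), enter IRQ0 at PC=0 (depth now 1) [depth=1]
Event 4 (EXEC): [IRQ0] PC=0: INC 4 -> ACC=3 [depth=1]
Event 5 (EXEC): [IRQ0] PC=1: INC 2 -> ACC=5 [depth=1]
Event 6 (INT 0): INT 0 arrives: push (IRQ0, PC=2), enter IRQ0 at PC=0 (depth now 2) [depth=2]
Event 7 (EXEC): [IRQ0] PC=0: INC 4 -> ACC=9 [depth=2]
Event 8 (EXEC): [IRQ0] PC=1: INC 2 -> ACC=11 [depth=2]
Event 9 (EXEC): [IRQ0] PC=2: INC 2 -> ACC=13 [depth=2]
Event 10 (EXEC): [IRQ0] PC=3: IRET -> resume IRQ0 at PC=2 (depth now 1) [depth=1]
Event 11 (EXEC): [IRQ0] PC=2: INC 2 -> ACC=15 [depth=1]
Event 12 (EXEC): [IRQ0] PC=3: IRET -> resume MAIN at PC=2 (depth now 0) [depth=0]
Event 13 (INT 0): INT 0 arrives: push (MAIN, PC=2), enter IRQ0 at PC=0 (depth now 1) [depth=1]
Event 14 (EXEC): [IRQ0] PC=0: INC 4 -> ACC=19 [depth=1]
Event 15 (INT 0): INT 0 arrives: push (IRQ0, PC=1), enter IRQ0 at PC=0 (depth now 2) [depth=2]
Event 16 (EXEC): [IRQ0] PC=0: INC 4 -> ACC=23 [depth=2]
Event 17 (EXEC): [IRQ0] PC=1: INC 2 -> ACC=25 [depth=2]
Event 18 (EXEC): [IRQ0] PC=2: INC 2 -> ACC=27 [depth=2]
Event 19 (EXEC): [IRQ0] PC=3: IRET -> resume IRQ0 at PC=1 (depth now 1) [depth=1]
Event 20 (EXEC): [IRQ0] PC=1: INC 2 -> ACC=29 [depth=1]
Event 21 (EXEC): [IRQ0] PC=2: INC 2 -> ACC=31 [depth=1]
Event 22 (EXEC): [IRQ0] PC=3: IRET -> resume MAIN at PC=2 (depth now 0) [depth=0]
Event 23 (EXEC): [MAIN] PC=2: INC 2 -> ACC=33 [depth=0]
Event 24 (EXEC): [MAIN] PC=3: INC 3 -> ACC=36 [depth=0]
Event 25 (EXEC): [MAIN] PC=4: HALT [depth=0]
Max depth observed: 2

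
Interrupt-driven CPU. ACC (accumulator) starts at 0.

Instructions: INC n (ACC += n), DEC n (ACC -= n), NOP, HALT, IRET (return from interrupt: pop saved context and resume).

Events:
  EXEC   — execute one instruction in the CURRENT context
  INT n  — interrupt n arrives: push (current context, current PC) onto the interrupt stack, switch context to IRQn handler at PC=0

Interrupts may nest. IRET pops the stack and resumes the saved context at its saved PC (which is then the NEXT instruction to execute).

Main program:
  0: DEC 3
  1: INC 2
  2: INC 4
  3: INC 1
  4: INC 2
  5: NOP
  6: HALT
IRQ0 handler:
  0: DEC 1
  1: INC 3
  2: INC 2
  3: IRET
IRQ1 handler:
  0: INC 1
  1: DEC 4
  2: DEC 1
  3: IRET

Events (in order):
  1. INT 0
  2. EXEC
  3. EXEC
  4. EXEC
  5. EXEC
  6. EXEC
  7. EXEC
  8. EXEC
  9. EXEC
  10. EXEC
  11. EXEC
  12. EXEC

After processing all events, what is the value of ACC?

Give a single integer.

Event 1 (INT 0): INT 0 arrives: push (MAIN, PC=0), enter IRQ0 at PC=0 (depth now 1)
Event 2 (EXEC): [IRQ0] PC=0: DEC 1 -> ACC=-1
Event 3 (EXEC): [IRQ0] PC=1: INC 3 -> ACC=2
Event 4 (EXEC): [IRQ0] PC=2: INC 2 -> ACC=4
Event 5 (EXEC): [IRQ0] PC=3: IRET -> resume MAIN at PC=0 (depth now 0)
Event 6 (EXEC): [MAIN] PC=0: DEC 3 -> ACC=1
Event 7 (EXEC): [MAIN] PC=1: INC 2 -> ACC=3
Event 8 (EXEC): [MAIN] PC=2: INC 4 -> ACC=7
Event 9 (EXEC): [MAIN] PC=3: INC 1 -> ACC=8
Event 10 (EXEC): [MAIN] PC=4: INC 2 -> ACC=10
Event 11 (EXEC): [MAIN] PC=5: NOP
Event 12 (EXEC): [MAIN] PC=6: HALT

Answer: 10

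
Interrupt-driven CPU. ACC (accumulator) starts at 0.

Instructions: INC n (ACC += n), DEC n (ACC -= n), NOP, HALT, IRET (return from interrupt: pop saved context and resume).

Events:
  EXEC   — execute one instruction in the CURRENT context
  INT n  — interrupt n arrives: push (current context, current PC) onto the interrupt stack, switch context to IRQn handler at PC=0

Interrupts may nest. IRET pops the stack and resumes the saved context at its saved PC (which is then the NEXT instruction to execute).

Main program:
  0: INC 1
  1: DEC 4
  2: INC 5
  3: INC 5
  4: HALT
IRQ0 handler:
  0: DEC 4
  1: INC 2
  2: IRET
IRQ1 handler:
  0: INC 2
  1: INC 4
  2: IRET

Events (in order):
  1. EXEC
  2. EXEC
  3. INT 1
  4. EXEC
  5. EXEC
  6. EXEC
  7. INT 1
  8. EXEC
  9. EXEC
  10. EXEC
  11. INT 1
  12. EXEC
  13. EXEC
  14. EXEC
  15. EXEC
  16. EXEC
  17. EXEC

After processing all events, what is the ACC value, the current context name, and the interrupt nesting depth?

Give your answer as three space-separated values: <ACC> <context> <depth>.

Event 1 (EXEC): [MAIN] PC=0: INC 1 -> ACC=1
Event 2 (EXEC): [MAIN] PC=1: DEC 4 -> ACC=-3
Event 3 (INT 1): INT 1 arrives: push (MAIN, PC=2), enter IRQ1 at PC=0 (depth now 1)
Event 4 (EXEC): [IRQ1] PC=0: INC 2 -> ACC=-1
Event 5 (EXEC): [IRQ1] PC=1: INC 4 -> ACC=3
Event 6 (EXEC): [IRQ1] PC=2: IRET -> resume MAIN at PC=2 (depth now 0)
Event 7 (INT 1): INT 1 arrives: push (MAIN, PC=2), enter IRQ1 at PC=0 (depth now 1)
Event 8 (EXEC): [IRQ1] PC=0: INC 2 -> ACC=5
Event 9 (EXEC): [IRQ1] PC=1: INC 4 -> ACC=9
Event 10 (EXEC): [IRQ1] PC=2: IRET -> resume MAIN at PC=2 (depth now 0)
Event 11 (INT 1): INT 1 arrives: push (MAIN, PC=2), enter IRQ1 at PC=0 (depth now 1)
Event 12 (EXEC): [IRQ1] PC=0: INC 2 -> ACC=11
Event 13 (EXEC): [IRQ1] PC=1: INC 4 -> ACC=15
Event 14 (EXEC): [IRQ1] PC=2: IRET -> resume MAIN at PC=2 (depth now 0)
Event 15 (EXEC): [MAIN] PC=2: INC 5 -> ACC=20
Event 16 (EXEC): [MAIN] PC=3: INC 5 -> ACC=25
Event 17 (EXEC): [MAIN] PC=4: HALT

Answer: 25 MAIN 0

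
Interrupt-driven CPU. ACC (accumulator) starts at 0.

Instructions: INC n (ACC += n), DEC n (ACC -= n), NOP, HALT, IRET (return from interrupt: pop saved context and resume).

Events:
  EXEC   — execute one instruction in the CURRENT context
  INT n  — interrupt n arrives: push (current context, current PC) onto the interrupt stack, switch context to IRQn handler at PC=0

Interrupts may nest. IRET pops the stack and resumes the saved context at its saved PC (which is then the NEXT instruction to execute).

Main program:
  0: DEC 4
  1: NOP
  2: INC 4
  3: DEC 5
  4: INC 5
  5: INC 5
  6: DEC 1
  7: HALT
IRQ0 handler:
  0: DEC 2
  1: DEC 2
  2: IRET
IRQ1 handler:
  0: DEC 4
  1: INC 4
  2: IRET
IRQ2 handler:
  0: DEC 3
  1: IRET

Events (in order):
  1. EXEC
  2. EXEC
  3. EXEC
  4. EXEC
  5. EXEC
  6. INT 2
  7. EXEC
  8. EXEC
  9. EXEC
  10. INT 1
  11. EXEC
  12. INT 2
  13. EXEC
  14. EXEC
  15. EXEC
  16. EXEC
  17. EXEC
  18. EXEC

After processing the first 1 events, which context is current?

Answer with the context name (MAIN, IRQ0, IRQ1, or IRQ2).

Answer: MAIN

Derivation:
Event 1 (EXEC): [MAIN] PC=0: DEC 4 -> ACC=-4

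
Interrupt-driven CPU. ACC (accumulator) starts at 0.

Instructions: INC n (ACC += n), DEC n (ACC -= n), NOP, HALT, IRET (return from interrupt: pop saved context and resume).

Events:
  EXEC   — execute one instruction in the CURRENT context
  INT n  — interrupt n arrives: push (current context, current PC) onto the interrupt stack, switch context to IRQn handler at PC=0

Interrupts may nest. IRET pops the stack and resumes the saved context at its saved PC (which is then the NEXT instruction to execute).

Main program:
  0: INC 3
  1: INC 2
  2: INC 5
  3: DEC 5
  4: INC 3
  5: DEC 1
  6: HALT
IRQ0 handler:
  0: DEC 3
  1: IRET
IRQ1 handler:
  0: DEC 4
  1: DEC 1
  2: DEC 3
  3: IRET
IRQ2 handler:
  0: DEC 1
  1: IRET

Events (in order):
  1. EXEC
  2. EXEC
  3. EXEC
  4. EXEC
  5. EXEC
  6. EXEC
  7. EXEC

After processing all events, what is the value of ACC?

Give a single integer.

Event 1 (EXEC): [MAIN] PC=0: INC 3 -> ACC=3
Event 2 (EXEC): [MAIN] PC=1: INC 2 -> ACC=5
Event 3 (EXEC): [MAIN] PC=2: INC 5 -> ACC=10
Event 4 (EXEC): [MAIN] PC=3: DEC 5 -> ACC=5
Event 5 (EXEC): [MAIN] PC=4: INC 3 -> ACC=8
Event 6 (EXEC): [MAIN] PC=5: DEC 1 -> ACC=7
Event 7 (EXEC): [MAIN] PC=6: HALT

Answer: 7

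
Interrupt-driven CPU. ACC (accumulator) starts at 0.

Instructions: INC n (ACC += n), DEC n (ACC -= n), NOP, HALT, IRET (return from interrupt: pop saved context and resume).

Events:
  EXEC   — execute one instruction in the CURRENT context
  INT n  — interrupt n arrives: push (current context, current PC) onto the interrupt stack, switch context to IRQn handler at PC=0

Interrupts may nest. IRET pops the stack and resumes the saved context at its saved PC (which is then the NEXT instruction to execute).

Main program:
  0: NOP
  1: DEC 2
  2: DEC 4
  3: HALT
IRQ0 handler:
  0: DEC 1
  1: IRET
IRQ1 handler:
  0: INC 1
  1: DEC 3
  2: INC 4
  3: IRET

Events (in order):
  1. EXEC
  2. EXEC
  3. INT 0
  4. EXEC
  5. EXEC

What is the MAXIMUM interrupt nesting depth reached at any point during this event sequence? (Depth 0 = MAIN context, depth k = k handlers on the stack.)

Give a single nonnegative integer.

Event 1 (EXEC): [MAIN] PC=0: NOP [depth=0]
Event 2 (EXEC): [MAIN] PC=1: DEC 2 -> ACC=-2 [depth=0]
Event 3 (INT 0): INT 0 arrives: push (MAIN, PC=2), enter IRQ0 at PC=0 (depth now 1) [depth=1]
Event 4 (EXEC): [IRQ0] PC=0: DEC 1 -> ACC=-3 [depth=1]
Event 5 (EXEC): [IRQ0] PC=1: IRET -> resume MAIN at PC=2 (depth now 0) [depth=0]
Max depth observed: 1

Answer: 1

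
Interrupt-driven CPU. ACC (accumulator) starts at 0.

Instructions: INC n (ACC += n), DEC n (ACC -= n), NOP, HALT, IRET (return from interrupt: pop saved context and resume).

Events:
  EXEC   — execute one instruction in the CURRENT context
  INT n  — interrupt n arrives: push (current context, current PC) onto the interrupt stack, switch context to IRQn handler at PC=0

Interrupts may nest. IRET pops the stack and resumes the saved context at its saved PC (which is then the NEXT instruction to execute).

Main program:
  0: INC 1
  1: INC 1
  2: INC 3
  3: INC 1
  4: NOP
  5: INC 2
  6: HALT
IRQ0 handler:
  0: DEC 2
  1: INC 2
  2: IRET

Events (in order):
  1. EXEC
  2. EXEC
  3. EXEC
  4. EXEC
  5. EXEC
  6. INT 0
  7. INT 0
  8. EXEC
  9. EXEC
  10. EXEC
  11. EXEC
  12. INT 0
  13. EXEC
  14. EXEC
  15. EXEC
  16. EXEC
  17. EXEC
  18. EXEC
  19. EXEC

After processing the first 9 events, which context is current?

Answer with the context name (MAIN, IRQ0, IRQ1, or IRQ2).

Answer: IRQ0

Derivation:
Event 1 (EXEC): [MAIN] PC=0: INC 1 -> ACC=1
Event 2 (EXEC): [MAIN] PC=1: INC 1 -> ACC=2
Event 3 (EXEC): [MAIN] PC=2: INC 3 -> ACC=5
Event 4 (EXEC): [MAIN] PC=3: INC 1 -> ACC=6
Event 5 (EXEC): [MAIN] PC=4: NOP
Event 6 (INT 0): INT 0 arrives: push (MAIN, PC=5), enter IRQ0 at PC=0 (depth now 1)
Event 7 (INT 0): INT 0 arrives: push (IRQ0, PC=0), enter IRQ0 at PC=0 (depth now 2)
Event 8 (EXEC): [IRQ0] PC=0: DEC 2 -> ACC=4
Event 9 (EXEC): [IRQ0] PC=1: INC 2 -> ACC=6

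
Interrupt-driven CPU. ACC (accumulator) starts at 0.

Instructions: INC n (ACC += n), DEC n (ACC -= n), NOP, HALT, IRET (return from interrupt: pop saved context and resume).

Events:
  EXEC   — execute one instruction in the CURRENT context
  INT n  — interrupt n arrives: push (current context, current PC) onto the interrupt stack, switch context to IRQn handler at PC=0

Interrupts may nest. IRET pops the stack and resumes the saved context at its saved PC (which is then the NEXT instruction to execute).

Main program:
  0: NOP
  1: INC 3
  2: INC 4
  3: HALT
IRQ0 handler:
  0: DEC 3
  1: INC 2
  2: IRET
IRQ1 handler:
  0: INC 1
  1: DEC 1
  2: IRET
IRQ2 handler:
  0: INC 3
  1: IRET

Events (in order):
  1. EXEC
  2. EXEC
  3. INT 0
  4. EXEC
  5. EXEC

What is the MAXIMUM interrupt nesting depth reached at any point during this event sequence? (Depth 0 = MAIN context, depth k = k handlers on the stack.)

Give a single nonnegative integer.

Event 1 (EXEC): [MAIN] PC=0: NOP [depth=0]
Event 2 (EXEC): [MAIN] PC=1: INC 3 -> ACC=3 [depth=0]
Event 3 (INT 0): INT 0 arrives: push (MAIN, PC=2), enter IRQ0 at PC=0 (depth now 1) [depth=1]
Event 4 (EXEC): [IRQ0] PC=0: DEC 3 -> ACC=0 [depth=1]
Event 5 (EXEC): [IRQ0] PC=1: INC 2 -> ACC=2 [depth=1]
Max depth observed: 1

Answer: 1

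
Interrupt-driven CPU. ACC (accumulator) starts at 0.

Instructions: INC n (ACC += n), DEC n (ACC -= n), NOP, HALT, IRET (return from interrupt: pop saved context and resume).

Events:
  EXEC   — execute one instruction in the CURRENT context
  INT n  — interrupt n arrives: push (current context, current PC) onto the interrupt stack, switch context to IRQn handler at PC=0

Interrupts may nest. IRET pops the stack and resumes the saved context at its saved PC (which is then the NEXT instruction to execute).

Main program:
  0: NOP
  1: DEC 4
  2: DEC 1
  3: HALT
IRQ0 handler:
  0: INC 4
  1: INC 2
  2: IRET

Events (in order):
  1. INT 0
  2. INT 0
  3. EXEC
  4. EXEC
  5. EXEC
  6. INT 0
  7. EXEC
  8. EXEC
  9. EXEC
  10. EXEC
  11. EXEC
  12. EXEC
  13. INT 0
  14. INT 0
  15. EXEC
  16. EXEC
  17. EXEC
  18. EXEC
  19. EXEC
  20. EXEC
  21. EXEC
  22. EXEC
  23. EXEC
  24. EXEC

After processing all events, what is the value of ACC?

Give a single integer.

Event 1 (INT 0): INT 0 arrives: push (MAIN, PC=0), enter IRQ0 at PC=0 (depth now 1)
Event 2 (INT 0): INT 0 arrives: push (IRQ0, PC=0), enter IRQ0 at PC=0 (depth now 2)
Event 3 (EXEC): [IRQ0] PC=0: INC 4 -> ACC=4
Event 4 (EXEC): [IRQ0] PC=1: INC 2 -> ACC=6
Event 5 (EXEC): [IRQ0] PC=2: IRET -> resume IRQ0 at PC=0 (depth now 1)
Event 6 (INT 0): INT 0 arrives: push (IRQ0, PC=0), enter IRQ0 at PC=0 (depth now 2)
Event 7 (EXEC): [IRQ0] PC=0: INC 4 -> ACC=10
Event 8 (EXEC): [IRQ0] PC=1: INC 2 -> ACC=12
Event 9 (EXEC): [IRQ0] PC=2: IRET -> resume IRQ0 at PC=0 (depth now 1)
Event 10 (EXEC): [IRQ0] PC=0: INC 4 -> ACC=16
Event 11 (EXEC): [IRQ0] PC=1: INC 2 -> ACC=18
Event 12 (EXEC): [IRQ0] PC=2: IRET -> resume MAIN at PC=0 (depth now 0)
Event 13 (INT 0): INT 0 arrives: push (MAIN, PC=0), enter IRQ0 at PC=0 (depth now 1)
Event 14 (INT 0): INT 0 arrives: push (IRQ0, PC=0), enter IRQ0 at PC=0 (depth now 2)
Event 15 (EXEC): [IRQ0] PC=0: INC 4 -> ACC=22
Event 16 (EXEC): [IRQ0] PC=1: INC 2 -> ACC=24
Event 17 (EXEC): [IRQ0] PC=2: IRET -> resume IRQ0 at PC=0 (depth now 1)
Event 18 (EXEC): [IRQ0] PC=0: INC 4 -> ACC=28
Event 19 (EXEC): [IRQ0] PC=1: INC 2 -> ACC=30
Event 20 (EXEC): [IRQ0] PC=2: IRET -> resume MAIN at PC=0 (depth now 0)
Event 21 (EXEC): [MAIN] PC=0: NOP
Event 22 (EXEC): [MAIN] PC=1: DEC 4 -> ACC=26
Event 23 (EXEC): [MAIN] PC=2: DEC 1 -> ACC=25
Event 24 (EXEC): [MAIN] PC=3: HALT

Answer: 25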